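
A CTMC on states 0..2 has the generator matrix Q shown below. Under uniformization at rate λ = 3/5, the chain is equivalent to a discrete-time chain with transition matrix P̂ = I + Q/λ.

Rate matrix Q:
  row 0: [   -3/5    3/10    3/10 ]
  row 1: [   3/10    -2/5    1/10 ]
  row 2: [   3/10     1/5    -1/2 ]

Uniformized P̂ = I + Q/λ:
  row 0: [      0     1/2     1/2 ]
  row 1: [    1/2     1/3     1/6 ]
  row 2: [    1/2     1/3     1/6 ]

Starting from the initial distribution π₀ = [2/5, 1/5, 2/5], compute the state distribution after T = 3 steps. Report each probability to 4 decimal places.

π = [0.3250, 0.3917, 0.2833]

t=0: π = [0.4000, 0.2000, 0.4000]
t=1: π = [0.3000, 0.4000, 0.3000]
t=2: π = [0.3500, 0.3833, 0.2667]
t=3: π = [0.3250, 0.3917, 0.2833]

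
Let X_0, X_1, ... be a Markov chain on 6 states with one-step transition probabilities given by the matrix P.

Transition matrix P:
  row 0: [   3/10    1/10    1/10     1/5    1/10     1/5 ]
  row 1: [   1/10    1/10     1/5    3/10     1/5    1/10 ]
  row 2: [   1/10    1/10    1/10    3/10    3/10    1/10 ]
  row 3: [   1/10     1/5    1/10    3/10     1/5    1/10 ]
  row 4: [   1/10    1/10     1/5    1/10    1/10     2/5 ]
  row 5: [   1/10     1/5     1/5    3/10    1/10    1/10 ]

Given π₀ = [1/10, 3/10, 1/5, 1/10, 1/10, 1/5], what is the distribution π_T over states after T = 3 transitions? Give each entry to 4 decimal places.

π = [0.1248, 0.1418, 0.1479, 0.2532, 0.1683, 0.1640]

t=0: π = [0.1000, 0.3000, 0.2000, 0.1000, 0.1000, 0.2000]
t=1: π = [0.1200, 0.1300, 0.1600, 0.2700, 0.1800, 0.1400]
t=2: π = [0.1240, 0.1410, 0.1450, 0.2520, 0.1720, 0.1660]
t=3: π = [0.1248, 0.1418, 0.1479, 0.2532, 0.1683, 0.1640]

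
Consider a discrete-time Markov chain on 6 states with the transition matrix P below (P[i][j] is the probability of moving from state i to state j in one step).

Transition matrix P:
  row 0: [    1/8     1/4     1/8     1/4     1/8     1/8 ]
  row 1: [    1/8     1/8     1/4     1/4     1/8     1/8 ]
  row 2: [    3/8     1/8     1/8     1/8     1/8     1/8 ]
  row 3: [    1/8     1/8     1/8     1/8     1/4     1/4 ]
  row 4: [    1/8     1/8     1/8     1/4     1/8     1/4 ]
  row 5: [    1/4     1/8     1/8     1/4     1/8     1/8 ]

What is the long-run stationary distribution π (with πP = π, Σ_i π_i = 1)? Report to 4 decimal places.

Balance equations π_j = Σ_i π_i·P[i][j]:
  π_0 = 1/8·π_0 + 1/8·π_1 + 3/8·π_2 + 1/8·π_3 + 1/8·π_4 + 1/4·π_5
  π_1 = 1/4·π_0 + 1/8·π_1 + 1/8·π_2 + 1/8·π_3 + 1/8·π_4 + 1/8·π_5
  π_2 = 1/8·π_0 + 1/4·π_1 + 1/8·π_2 + 1/8·π_3 + 1/8·π_4 + 1/8·π_5
  π_3 = 1/4·π_0 + 1/4·π_1 + 1/8·π_2 + 1/8·π_3 + 1/4·π_4 + 1/4·π_5
  π_4 = 1/8·π_0 + 1/8·π_1 + 1/8·π_2 + 1/4·π_3 + 1/8·π_4 + 1/8·π_5
  normalize: π_0 + π_1 + π_2 + π_3 + π_4 + π_5 = 1
Solving the linear system gives exactly π = [849/4663, 689/4663, 669/4663, 8657/41967, 6328/41967, 791/4663].

π = [0.1821, 0.1478, 0.1435, 0.2063, 0.1508, 0.1696]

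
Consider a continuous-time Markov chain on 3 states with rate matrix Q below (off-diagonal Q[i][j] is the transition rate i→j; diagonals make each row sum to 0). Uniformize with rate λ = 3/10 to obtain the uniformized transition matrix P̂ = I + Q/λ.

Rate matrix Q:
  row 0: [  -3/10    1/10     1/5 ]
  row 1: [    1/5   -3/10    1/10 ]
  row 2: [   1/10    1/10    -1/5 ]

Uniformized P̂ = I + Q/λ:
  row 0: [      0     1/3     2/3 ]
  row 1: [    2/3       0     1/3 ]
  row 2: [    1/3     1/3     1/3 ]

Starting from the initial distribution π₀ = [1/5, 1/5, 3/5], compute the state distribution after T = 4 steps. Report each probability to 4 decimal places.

t=0: π = [0.2000, 0.2000, 0.6000]
t=1: π = [0.3333, 0.2667, 0.4000]
t=2: π = [0.3111, 0.2444, 0.4444]
t=3: π = [0.3111, 0.2519, 0.4370]
t=4: π = [0.3136, 0.2494, 0.4370]

π = [0.3136, 0.2494, 0.4370]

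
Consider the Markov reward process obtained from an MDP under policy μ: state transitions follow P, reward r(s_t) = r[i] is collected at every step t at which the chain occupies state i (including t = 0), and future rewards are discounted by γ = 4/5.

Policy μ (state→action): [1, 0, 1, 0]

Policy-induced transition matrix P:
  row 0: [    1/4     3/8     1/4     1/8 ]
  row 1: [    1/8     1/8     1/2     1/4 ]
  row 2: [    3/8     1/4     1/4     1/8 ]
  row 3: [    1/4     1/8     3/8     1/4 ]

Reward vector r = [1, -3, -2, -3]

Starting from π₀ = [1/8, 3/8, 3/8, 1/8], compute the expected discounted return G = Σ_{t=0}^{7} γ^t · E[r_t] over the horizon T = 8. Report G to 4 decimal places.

t=0: π = [0.1250, 0.3750, 0.3750, 0.1250], E[r] = -2.1250, γ^t·E[r] = -2.125000, running G = -2.125000
t=1: π = [0.2500, 0.2031, 0.3594, 0.1875], E[r] = -1.6406, γ^t·E[r] = -1.312500, running G = -3.437500
t=2: π = [0.2695, 0.2324, 0.3242, 0.1738], E[r] = -1.5977, γ^t·E[r] = -1.022500, running G = -4.460000
t=3: π = [0.2615, 0.2329, 0.3298, 0.1758], E[r] = -1.6243, γ^t·E[r] = -0.831625, running G = -5.291625
t=4: π = [0.2621, 0.2316, 0.3302, 0.1761], E[r] = -1.6213, γ^t·E[r] = -0.664100, running G = -5.955725
t=5: π = [0.2623, 0.2318, 0.3299, 0.1760], E[r] = -1.6208, γ^t·E[r] = -0.531100, running G = -6.486825
t=6: π = [0.2623, 0.2318, 0.3299, 0.1760], E[r] = -1.6210, γ^t·E[r] = -0.424936, running G = -6.911761
t=7: π = [0.2623, 0.2318, 0.3300, 0.1760], E[r] = -1.6210, γ^t·E[r] = -0.339945, running G = -7.251706

G = -7.2517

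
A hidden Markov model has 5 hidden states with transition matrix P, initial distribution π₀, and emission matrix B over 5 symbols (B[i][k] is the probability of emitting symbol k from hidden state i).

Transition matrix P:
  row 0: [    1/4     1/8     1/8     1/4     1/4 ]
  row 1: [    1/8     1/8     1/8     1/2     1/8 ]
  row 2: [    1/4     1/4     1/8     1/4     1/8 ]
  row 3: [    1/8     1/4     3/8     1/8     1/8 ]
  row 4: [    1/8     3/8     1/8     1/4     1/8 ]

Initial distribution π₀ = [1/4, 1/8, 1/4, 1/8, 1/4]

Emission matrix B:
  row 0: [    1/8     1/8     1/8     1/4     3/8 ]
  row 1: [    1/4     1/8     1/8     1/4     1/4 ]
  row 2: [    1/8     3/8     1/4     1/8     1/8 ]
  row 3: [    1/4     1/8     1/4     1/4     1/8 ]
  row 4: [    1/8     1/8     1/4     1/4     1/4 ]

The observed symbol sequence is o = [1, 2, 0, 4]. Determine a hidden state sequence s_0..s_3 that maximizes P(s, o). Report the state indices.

t=0: δ = [3.125e-02, 1.562e-02, 9.375e-02, 1.562e-02, 3.125e-02]  (obs o_0=1)
t=1: δ = [2.930e-03, 2.930e-03, 2.930e-03, 5.859e-03, 2.930e-03]  ψ = [2, 2, 2, 2, 2]  (obs o_1=2)
t=2: δ = [9.155e-05, 3.662e-04, 2.747e-04, 3.662e-04, 9.155e-05]  ψ = [0, 3, 3, 1, 0]  (obs o_2=0)
t=3: δ = [2.575e-05, 2.289e-05, 1.717e-05, 2.289e-05, 1.144e-05]  ψ = [2, 3, 3, 1, 1]  (obs o_3=4)
backtrack: best end state = 0; path = [2, 3, 2, 0]

path = [2, 3, 2, 0]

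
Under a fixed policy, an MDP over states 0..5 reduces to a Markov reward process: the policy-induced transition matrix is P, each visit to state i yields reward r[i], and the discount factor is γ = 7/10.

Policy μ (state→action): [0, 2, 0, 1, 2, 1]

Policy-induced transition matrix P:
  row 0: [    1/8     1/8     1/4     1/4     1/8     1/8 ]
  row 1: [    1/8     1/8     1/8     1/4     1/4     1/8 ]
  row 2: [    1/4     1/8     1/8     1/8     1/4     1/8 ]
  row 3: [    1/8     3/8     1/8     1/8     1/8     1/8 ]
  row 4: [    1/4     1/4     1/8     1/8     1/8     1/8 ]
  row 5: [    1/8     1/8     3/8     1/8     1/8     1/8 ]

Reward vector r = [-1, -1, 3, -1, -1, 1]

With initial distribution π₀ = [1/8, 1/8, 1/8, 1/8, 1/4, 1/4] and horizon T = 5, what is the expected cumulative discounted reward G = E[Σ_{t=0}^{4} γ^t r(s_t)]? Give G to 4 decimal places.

G = 0.0011

t=0: π = [0.1250, 0.1250, 0.1250, 0.1250, 0.2500, 0.2500], E[r] = 0.0000, γ^t·E[r] = 0.000000, running G = 0.000000
t=1: π = [0.1719, 0.1875, 0.2031, 0.1563, 0.1563, 0.1250], E[r] = 0.0625, γ^t·E[r] = 0.043750, running G = 0.043750
t=2: π = [0.1699, 0.1836, 0.1777, 0.1699, 0.1738, 0.1250], E[r] = -0.0391, γ^t·E[r] = -0.019141, running G = 0.024609
t=3: π = [0.1689, 0.1892, 0.1775, 0.1692, 0.1702, 0.1250], E[r] = -0.0400, γ^t·E[r] = -0.013733, running G = 0.010876
t=4: π = [0.1685, 0.1886, 0.1774, 0.1698, 0.1708, 0.1250], E[r] = -0.0405, γ^t·E[r] = -0.009731, running G = 0.001145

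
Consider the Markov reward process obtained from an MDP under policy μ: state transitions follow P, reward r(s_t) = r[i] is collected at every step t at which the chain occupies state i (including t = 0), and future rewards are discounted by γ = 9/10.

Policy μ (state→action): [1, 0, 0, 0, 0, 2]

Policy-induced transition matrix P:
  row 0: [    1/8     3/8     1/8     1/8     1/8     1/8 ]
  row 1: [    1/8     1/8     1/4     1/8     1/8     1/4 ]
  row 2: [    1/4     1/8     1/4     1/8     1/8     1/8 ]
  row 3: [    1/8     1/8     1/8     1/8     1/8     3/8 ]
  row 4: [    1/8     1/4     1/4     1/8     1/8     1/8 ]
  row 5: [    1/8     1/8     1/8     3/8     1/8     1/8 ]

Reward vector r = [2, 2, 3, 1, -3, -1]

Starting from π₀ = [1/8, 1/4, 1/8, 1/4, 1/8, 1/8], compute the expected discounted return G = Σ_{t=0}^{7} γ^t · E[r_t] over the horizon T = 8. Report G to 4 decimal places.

t=0: π = [0.1250, 0.2500, 0.1250, 0.2500, 0.1250, 0.1250], E[r] = 0.8750, γ^t·E[r] = 0.875000, running G = 0.875000
t=1: π = [0.1406, 0.1719, 0.1875, 0.1563, 0.1250, 0.2188], E[r] = 0.7500, γ^t·E[r] = 0.675000, running G = 1.550000
t=2: π = [0.1484, 0.1758, 0.1855, 0.1797, 0.1250, 0.1855], E[r] = 0.8242, γ^t·E[r] = 0.667617, running G = 2.217617
t=3: π = [0.1482, 0.1777, 0.1858, 0.1714, 0.1250, 0.1919], E[r] = 0.8137, γ^t·E[r] = 0.593202, running G = 2.810820
t=4: π = [0.1482, 0.1777, 0.1861, 0.1730, 0.1250, 0.1901], E[r] = 0.8179, γ^t·E[r] = 0.536625, running G = 3.347445
t=5: π = [0.1483, 0.1777, 0.1861, 0.1725, 0.1250, 0.1905], E[r] = 0.8172, γ^t·E[r] = 0.482560, running G = 3.830004
t=6: π = [0.1483, 0.1777, 0.1861, 0.1726, 0.1250, 0.1903], E[r] = 0.8175, γ^t·E[r] = 0.434435, running G = 4.264439
t=7: π = [0.1483, 0.1777, 0.1861, 0.1726, 0.1250, 0.1904], E[r] = 0.8174, γ^t·E[r] = 0.390969, running G = 4.655409

G = 4.6554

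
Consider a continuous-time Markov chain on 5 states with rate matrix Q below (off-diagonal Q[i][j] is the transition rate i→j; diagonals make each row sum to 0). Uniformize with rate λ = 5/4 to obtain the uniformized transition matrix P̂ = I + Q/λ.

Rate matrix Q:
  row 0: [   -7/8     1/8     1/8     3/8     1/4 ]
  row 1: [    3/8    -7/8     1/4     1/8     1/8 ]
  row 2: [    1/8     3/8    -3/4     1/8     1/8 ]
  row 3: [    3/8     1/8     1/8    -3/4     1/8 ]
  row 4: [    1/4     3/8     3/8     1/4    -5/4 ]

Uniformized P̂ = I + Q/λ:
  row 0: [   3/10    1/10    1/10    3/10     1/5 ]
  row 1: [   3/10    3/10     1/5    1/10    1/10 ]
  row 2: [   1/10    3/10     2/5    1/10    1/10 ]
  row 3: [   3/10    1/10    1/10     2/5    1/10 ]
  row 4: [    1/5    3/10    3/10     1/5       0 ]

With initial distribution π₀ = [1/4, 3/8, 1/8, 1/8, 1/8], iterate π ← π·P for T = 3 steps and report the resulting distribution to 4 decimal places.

π = [0.2475, 0.2055, 0.2053, 0.2284, 0.1134]

t=0: π = [0.2500, 0.3750, 0.1250, 0.1250, 0.1250]
t=1: π = [0.2625, 0.2250, 0.2000, 0.2000, 0.1125]
t=2: π = [0.2488, 0.2075, 0.2050, 0.2238, 0.1150]
t=3: π = [0.2475, 0.2055, 0.2053, 0.2284, 0.1134]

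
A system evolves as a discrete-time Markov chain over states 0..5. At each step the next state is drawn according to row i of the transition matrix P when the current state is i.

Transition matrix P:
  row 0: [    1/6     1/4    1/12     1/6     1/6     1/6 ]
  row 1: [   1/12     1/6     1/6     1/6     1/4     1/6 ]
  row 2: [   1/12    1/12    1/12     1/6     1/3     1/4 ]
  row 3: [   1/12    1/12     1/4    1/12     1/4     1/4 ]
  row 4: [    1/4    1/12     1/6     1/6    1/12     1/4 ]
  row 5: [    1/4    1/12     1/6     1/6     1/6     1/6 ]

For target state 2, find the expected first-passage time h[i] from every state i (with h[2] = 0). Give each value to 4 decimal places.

h = [6.5606, 6.0208, 0.0000, 5.5640, 6.1038, 6.1038]

First-step conditioning: h[2] = 0; for i ≠ 2, h[i] = 1 + Σ_k P[i][k]·h[k].
  h[0] = 1 + 1/6·h[0] + 1/4·h[1] + 1/6·h[3] + 1/6·h[4] + 1/6·h[5]
  h[1] = 1 + 1/12·h[0] + 1/6·h[1] + 1/6·h[3] + 1/4·h[4] + 1/6·h[5]
  h[3] = 1 + 1/12·h[0] + 1/12·h[1] + 1/12·h[3] + 1/4·h[4] + 1/4·h[5]
  h[4] = 1 + 1/4·h[0] + 1/12·h[1] + 1/6·h[3] + 1/12·h[4] + 1/4·h[5]
  h[5] = 1 + 1/4·h[0] + 1/12·h[1] + 1/6·h[3] + 1/6·h[4] + 1/6·h[5]
Solving the 5×5 linear system over states ≠ 2 gives exactly h = [1896/289, 1740/289, 0, 1608/289, 1764/289, 1764/289] (h[2] = 0 is the target).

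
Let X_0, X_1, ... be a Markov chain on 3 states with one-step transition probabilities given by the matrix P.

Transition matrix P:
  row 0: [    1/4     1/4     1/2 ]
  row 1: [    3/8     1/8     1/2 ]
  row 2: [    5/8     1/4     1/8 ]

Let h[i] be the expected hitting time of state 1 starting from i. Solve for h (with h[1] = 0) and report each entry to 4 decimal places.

h = [4.0000, 0.0000, 4.0000]

First-step conditioning: h[1] = 0; for i ≠ 1, h[i] = 1 + Σ_k P[i][k]·h[k].
  h[0] = 1 + 1/4·h[0] + 1/2·h[2]
  h[2] = 1 + 5/8·h[0] + 1/8·h[2]
Solving the 2×2 linear system over states ≠ 1 gives exactly h = [4, 0, 4] (h[1] = 0 is the target).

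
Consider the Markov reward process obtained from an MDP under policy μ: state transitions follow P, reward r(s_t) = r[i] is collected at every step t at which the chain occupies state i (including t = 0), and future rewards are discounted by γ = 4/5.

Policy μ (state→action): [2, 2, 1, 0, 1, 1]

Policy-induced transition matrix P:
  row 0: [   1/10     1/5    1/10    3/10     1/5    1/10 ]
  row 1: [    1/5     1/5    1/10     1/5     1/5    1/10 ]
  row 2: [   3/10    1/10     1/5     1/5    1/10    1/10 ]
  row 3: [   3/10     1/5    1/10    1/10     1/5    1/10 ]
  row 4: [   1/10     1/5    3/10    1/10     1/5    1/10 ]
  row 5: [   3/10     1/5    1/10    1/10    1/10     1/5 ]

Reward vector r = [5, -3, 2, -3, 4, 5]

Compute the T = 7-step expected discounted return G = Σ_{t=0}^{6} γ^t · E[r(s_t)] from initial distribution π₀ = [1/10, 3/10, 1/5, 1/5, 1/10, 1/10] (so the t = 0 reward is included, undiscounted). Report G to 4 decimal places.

t=0: π = [0.1000, 0.3000, 0.2000, 0.2000, 0.1000, 0.1000], E[r] = 0.3000, γ^t·E[r] = 0.300000, running G = 0.300000
t=1: π = [0.2300, 0.1800, 0.1400, 0.1700, 0.1700, 0.1100], E[r] = 1.6100, γ^t·E[r] = 1.288000, running G = 1.588000
t=2: π = [0.2020, 0.1860, 0.1480, 0.1780, 0.1750, 0.1110], E[r] = 1.4690, γ^t·E[r] = 0.940160, running G = 2.528160
t=3: π = [0.2060, 0.1852, 0.1498, 0.1738, 0.1741, 0.1111], E[r] = 1.5045, γ^t·E[r] = 0.770304, running G = 3.298464
t=4: π = [0.2055, 0.1850, 0.1498, 0.1747, 0.1739, 0.1111], E[r] = 1.4989, γ^t·E[r] = 0.613962, running G = 3.912426
t=5: π = [0.2056, 0.1850, 0.1498, 0.1746, 0.1739, 0.1111], E[r] = 1.5001, γ^t·E[r] = 0.491537, running G = 4.403963
t=6: π = [0.2056, 0.1850, 0.1498, 0.1746, 0.1739, 0.1111], E[r] = 1.4998, γ^t·E[r] = 0.393163, running G = 4.797126

G = 4.7971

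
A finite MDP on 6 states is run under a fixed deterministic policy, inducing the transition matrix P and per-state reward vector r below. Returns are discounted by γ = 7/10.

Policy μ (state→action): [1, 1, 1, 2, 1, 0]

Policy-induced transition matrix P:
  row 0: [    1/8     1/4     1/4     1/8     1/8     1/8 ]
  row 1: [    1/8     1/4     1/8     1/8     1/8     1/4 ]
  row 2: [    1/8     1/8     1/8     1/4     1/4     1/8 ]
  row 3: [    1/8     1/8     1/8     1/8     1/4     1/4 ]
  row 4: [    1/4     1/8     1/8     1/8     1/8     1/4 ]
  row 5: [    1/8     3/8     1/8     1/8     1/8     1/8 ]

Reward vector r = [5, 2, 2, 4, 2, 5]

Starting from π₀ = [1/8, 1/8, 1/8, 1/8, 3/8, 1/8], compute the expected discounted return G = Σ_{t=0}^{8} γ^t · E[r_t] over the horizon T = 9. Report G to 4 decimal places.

G = 10.3105

t=0: π = [0.1250, 0.1250, 0.1250, 0.1250, 0.3750, 0.1250], E[r] = 3.0000, γ^t·E[r] = 3.000000, running G = 3.000000
t=1: π = [0.1719, 0.1875, 0.1406, 0.1406, 0.1563, 0.2031], E[r] = 3.4063, γ^t·E[r] = 2.384375, running G = 5.384375
t=2: π = [0.1445, 0.2207, 0.1465, 0.1426, 0.1602, 0.1855], E[r] = 3.2754, γ^t·E[r] = 1.604941, running G = 6.989316
t=3: π = [0.1450, 0.2170, 0.1431, 0.1433, 0.1611, 0.1904], E[r] = 3.2930, γ^t·E[r] = 1.129488, running G = 8.118805
t=4: π = [0.1451, 0.2179, 0.1431, 0.1429, 0.1608, 0.1902], E[r] = 3.2917, γ^t·E[r] = 0.790349, running G = 8.909153
t=5: π = [0.1451, 0.2179, 0.1431, 0.1429, 0.1608, 0.1902], E[r] = 3.2917, γ^t·E[r] = 0.553229, running G = 9.462383
t=6: π = [0.1451, 0.2179, 0.1431, 0.1429, 0.1608, 0.1902], E[r] = 3.2917, γ^t·E[r] = 0.387260, running G = 9.849643
t=7: π = [0.1451, 0.2179, 0.1431, 0.1429, 0.1608, 0.1902], E[r] = 3.2917, γ^t·E[r] = 0.271082, running G = 10.120725
t=8: π = [0.1451, 0.2179, 0.1431, 0.1429, 0.1608, 0.1902], E[r] = 3.2917, γ^t·E[r] = 0.189757, running G = 10.310482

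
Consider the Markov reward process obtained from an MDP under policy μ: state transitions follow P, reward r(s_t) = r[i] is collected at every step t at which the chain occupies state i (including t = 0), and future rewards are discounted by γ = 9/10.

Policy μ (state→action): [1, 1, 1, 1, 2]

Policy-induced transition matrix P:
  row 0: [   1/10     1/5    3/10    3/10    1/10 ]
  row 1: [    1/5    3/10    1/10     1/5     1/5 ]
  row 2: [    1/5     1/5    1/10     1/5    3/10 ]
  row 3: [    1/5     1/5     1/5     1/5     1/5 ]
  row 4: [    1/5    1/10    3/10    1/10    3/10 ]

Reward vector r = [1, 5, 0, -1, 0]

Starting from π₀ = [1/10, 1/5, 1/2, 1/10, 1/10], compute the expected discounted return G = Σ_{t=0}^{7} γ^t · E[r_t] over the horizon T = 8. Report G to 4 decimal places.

G = 5.6232

t=0: π = [0.1000, 0.2000, 0.5000, 0.1000, 0.1000], E[r] = 1.0000, γ^t·E[r] = 1.000000, running G = 1.000000
t=1: π = [0.1900, 0.2100, 0.1500, 0.2000, 0.2500], E[r] = 1.0400, γ^t·E[r] = 0.936000, running G = 1.936000
t=2: π = [0.1810, 0.1960, 0.2080, 0.1940, 0.2210], E[r] = 0.9670, γ^t·E[r] = 0.783270, running G = 2.719270
t=3: π = [0.1819, 0.1975, 0.1998, 0.1960, 0.2248], E[r] = 0.9734, γ^t·E[r] = 0.709609, running G = 3.428879
t=4: π = [0.1818, 0.1973, 0.2009, 0.1957, 0.2243], E[r] = 0.9725, γ^t·E[r] = 0.638024, running G = 4.066903
t=5: π = [0.1818, 0.1973, 0.2008, 0.1958, 0.2243], E[r] = 0.9726, γ^t·E[r] = 0.574290, running G = 4.641193
t=6: π = [0.1818, 0.1973, 0.2008, 0.1957, 0.2243], E[r] = 0.9726, γ^t·E[r] = 0.516853, running G = 5.158046
t=7: π = [0.1818, 0.1973, 0.2008, 0.1957, 0.2243], E[r] = 0.9726, γ^t·E[r] = 0.465169, running G = 5.623215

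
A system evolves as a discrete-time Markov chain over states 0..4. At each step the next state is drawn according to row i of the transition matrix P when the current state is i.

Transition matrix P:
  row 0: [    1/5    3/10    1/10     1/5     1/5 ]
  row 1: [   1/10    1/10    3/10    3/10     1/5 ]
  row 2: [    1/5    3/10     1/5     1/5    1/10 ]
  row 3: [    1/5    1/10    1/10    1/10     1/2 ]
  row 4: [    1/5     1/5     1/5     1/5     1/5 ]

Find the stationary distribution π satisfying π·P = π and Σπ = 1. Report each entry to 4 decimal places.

Balance equations π_j = Σ_i π_i·P[i][j]:
  π_0 = 1/5·π_0 + 1/10·π_1 + 1/5·π_2 + 1/5·π_3 + 1/5·π_4
  π_1 = 3/10·π_0 + 1/10·π_1 + 3/10·π_2 + 1/10·π_3 + 1/5·π_4
  π_2 = 1/10·π_0 + 3/10·π_1 + 1/5·π_2 + 1/10·π_3 + 1/5·π_4
  π_3 = 1/5·π_0 + 3/10·π_1 + 1/5·π_2 + 1/10·π_3 + 1/5·π_4
  normalize: π_0 + π_1 + π_2 + π_3 + π_4 = 1
Solving the linear system gives exactly π = [200/1109, 218/1109, 2216/12199, 2436/12199, 2949/12199].

π = [0.1803, 0.1966, 0.1817, 0.1997, 0.2417]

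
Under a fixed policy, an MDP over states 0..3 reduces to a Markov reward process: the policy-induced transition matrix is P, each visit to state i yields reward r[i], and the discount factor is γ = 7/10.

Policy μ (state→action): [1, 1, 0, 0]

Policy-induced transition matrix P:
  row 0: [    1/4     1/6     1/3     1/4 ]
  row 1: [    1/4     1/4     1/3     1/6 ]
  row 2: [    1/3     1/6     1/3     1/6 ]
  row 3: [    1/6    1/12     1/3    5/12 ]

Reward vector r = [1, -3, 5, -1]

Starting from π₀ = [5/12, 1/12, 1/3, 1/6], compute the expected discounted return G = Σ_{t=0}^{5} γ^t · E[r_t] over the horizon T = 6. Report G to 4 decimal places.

t=0: π = [0.4167, 0.0833, 0.3333, 0.1667], E[r] = 1.6667, γ^t·E[r] = 1.666667, running G = 1.666667
t=1: π = [0.2639, 0.1597, 0.3333, 0.2431], E[r] = 1.2083, γ^t·E[r] = 0.845833, running G = 2.512500
t=2: π = [0.2575, 0.1597, 0.3333, 0.2494], E[r] = 1.1956, γ^t·E[r] = 0.585845, running G = 3.098345
t=3: π = [0.2570, 0.1592, 0.3333, 0.2505], E[r] = 1.1956, γ^t·E[r] = 0.410091, running G = 3.508436
t=4: π = [0.2569, 0.1591, 0.3333, 0.2507], E[r] = 1.1957, γ^t·E[r] = 0.287085, running G = 3.795522
t=5: π = [0.2569, 0.1590, 0.3333, 0.2508], E[r] = 1.1957, γ^t·E[r] = 0.200963, running G = 3.996485

G = 3.9965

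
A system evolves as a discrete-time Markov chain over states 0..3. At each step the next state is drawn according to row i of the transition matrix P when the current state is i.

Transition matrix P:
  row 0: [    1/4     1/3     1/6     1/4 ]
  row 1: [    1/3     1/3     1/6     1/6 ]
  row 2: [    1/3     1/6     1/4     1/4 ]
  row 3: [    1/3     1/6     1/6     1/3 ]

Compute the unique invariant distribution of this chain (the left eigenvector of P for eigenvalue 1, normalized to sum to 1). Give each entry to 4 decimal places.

Balance equations π_j = Σ_i π_i·P[i][j]:
  π_0 = 1/4·π_0 + 1/3·π_1 + 1/3·π_2 + 1/3·π_3
  π_1 = 1/3·π_0 + 1/3·π_1 + 1/6·π_2 + 1/6·π_3
  π_2 = 1/6·π_0 + 1/6·π_1 + 1/4·π_2 + 1/6·π_3
  normalize: π_0 + π_1 + π_2 + π_3 = 1
Solving the linear system gives exactly π = [4/13, 17/65, 2/11, 178/715].

π = [0.3077, 0.2615, 0.1818, 0.2490]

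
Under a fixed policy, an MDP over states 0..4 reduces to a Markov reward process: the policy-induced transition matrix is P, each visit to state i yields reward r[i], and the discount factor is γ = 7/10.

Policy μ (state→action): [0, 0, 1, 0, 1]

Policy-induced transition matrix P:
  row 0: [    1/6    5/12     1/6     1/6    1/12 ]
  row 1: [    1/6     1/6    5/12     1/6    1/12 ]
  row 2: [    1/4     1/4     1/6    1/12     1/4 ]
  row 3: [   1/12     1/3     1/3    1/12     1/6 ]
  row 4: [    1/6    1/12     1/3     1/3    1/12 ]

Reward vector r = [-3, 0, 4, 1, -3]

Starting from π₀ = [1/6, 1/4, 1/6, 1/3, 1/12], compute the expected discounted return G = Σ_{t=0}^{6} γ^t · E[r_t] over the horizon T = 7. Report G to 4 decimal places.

G = 0.9846

t=0: π = [0.1667, 0.2500, 0.1667, 0.3333, 0.0833], E[r] = 0.2500, γ^t·E[r] = 0.250000, running G = 0.250000
t=1: π = [0.1528, 0.2708, 0.2986, 0.1389, 0.1389], E[r] = 0.4583, γ^t·E[r] = 0.320833, running G = 0.570833
t=2: π = [0.1800, 0.2413, 0.2807, 0.1534, 0.1447], E[r] = 0.3021, γ^t·E[r] = 0.148021, running G = 0.718854
t=3: π = [0.1773, 0.2486, 0.2767, 0.1546, 0.1429], E[r] = 0.3008, γ^t·E[r] = 0.103168, running G = 0.822022
t=4: π = [0.1768, 0.2479, 0.2784, 0.1545, 0.1423], E[r] = 0.3106, γ^t·E[r] = 0.074574, running G = 0.896596
t=5: π = [0.1770, 0.2480, 0.2781, 0.1543, 0.1426], E[r] = 0.3080, γ^t·E[r] = 0.051766, running G = 0.948362
t=6: π = [0.1770, 0.2479, 0.2781, 0.1544, 0.1425], E[r] = 0.3084, γ^t·E[r] = 0.036282, running G = 0.984644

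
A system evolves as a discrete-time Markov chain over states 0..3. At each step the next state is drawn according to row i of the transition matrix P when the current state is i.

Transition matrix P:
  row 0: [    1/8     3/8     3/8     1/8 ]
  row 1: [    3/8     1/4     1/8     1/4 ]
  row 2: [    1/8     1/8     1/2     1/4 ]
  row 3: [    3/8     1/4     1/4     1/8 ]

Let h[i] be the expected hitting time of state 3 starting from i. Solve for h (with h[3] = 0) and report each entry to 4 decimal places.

First-step conditioning: h[3] = 0; for i ≠ 3, h[i] = 1 + Σ_k P[i][k]·h[k].
  h[0] = 1 + 1/8·h[0] + 3/8·h[1] + 3/8·h[2]
  h[1] = 1 + 3/8·h[0] + 1/4·h[1] + 1/8·h[2]
  h[2] = 1 + 1/8·h[0] + 1/8·h[1] + 1/2·h[2]
Solving the 3×3 linear system over states ≠ 3 gives exactly h = [472/95, 432/95, 416/95, 0] (h[3] = 0 is the target).

h = [4.9684, 4.5474, 4.3789, 0.0000]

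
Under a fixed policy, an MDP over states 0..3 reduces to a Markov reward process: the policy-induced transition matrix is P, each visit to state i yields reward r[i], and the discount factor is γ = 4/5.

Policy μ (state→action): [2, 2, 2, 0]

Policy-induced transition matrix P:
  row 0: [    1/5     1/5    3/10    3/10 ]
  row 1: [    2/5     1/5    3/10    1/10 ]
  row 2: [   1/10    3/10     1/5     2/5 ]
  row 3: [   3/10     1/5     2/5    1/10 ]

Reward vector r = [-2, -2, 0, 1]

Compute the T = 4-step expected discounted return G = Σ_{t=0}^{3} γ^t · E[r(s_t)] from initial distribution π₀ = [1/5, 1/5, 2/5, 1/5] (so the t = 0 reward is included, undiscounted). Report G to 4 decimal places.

G = -1.9463

t=0: π = [0.2000, 0.2000, 0.4000, 0.2000], E[r] = -0.6000, γ^t·E[r] = -0.600000, running G = -0.600000
t=1: π = [0.2200, 0.2400, 0.2800, 0.2600], E[r] = -0.6600, γ^t·E[r] = -0.528000, running G = -1.128000
t=2: π = [0.2460, 0.2280, 0.2980, 0.2280], E[r] = -0.7200, γ^t·E[r] = -0.460800, running G = -1.588800
t=3: π = [0.2386, 0.2298, 0.2930, 0.2386], E[r] = -0.6982, γ^t·E[r] = -0.357478, running G = -1.946278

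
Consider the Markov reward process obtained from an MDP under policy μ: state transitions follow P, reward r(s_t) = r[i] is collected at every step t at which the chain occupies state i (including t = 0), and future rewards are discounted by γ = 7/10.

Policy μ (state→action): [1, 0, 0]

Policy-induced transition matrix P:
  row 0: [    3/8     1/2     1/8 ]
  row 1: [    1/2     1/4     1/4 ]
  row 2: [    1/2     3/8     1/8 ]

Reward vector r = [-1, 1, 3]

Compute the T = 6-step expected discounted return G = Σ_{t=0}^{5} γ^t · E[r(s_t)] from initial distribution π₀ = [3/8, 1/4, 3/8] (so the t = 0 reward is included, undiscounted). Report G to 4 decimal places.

G = 1.8533

t=0: π = [0.3750, 0.2500, 0.3750], E[r] = 1.0000, γ^t·E[r] = 1.000000, running G = 1.000000
t=1: π = [0.4531, 0.3906, 0.1563], E[r] = 0.4063, γ^t·E[r] = 0.284375, running G = 1.284375
t=2: π = [0.4434, 0.3828, 0.1738], E[r] = 0.4609, γ^t·E[r] = 0.225859, running G = 1.510234
t=3: π = [0.4446, 0.3826, 0.1729], E[r] = 0.4565, γ^t·E[r] = 0.156594, running G = 1.666829
t=4: π = [0.4444, 0.3828, 0.1728], E[r] = 0.4568, γ^t·E[r] = 0.109675, running G = 1.776503
t=5: π = [0.4444, 0.3827, 0.1728], E[r] = 0.4568, γ^t·E[r] = 0.076773, running G = 1.853277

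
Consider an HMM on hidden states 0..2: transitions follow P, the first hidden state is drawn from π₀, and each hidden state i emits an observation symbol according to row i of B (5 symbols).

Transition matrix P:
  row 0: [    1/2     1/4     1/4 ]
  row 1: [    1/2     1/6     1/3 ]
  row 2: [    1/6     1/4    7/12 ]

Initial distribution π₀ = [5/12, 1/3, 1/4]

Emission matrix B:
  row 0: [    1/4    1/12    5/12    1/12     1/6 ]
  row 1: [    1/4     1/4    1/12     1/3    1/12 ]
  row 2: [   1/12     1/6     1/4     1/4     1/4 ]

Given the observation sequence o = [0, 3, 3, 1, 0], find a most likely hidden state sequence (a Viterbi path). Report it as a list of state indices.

t=0: δ = [1.042e-01, 8.333e-02, 2.083e-02]  (obs o_0=0)
t=1: δ = [4.340e-03, 8.681e-03, 6.944e-03]  ψ = [0, 0, 1]  (obs o_1=3)
t=2: δ = [3.617e-04, 5.787e-04, 1.013e-03]  ψ = [1, 2, 2]  (obs o_2=3)
t=3: δ = [2.411e-05, 6.330e-05, 9.846e-05]  ψ = [1, 2, 2]  (obs o_3=1)
t=4: δ = [7.912e-06, 6.154e-06, 4.786e-06]  ψ = [1, 2, 2]  (obs o_4=0)
backtrack: best end state = 0; path = [1, 2, 2, 1, 0]

path = [1, 2, 2, 1, 0]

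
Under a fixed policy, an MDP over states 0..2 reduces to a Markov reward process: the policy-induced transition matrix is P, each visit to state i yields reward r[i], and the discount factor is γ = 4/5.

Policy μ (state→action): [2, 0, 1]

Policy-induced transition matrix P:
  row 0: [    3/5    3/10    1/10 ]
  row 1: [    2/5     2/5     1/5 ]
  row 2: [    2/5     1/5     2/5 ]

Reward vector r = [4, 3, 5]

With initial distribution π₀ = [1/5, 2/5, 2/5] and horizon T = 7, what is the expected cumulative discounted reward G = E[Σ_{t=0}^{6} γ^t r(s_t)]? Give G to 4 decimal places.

t=0: π = [0.2000, 0.4000, 0.4000], E[r] = 4.0000, γ^t·E[r] = 4.000000, running G = 4.000000
t=1: π = [0.4400, 0.3000, 0.2600], E[r] = 3.9600, γ^t·E[r] = 3.168000, running G = 7.168000
t=2: π = [0.4880, 0.3040, 0.2080], E[r] = 3.9040, γ^t·E[r] = 2.498560, running G = 9.666560
t=3: π = [0.4976, 0.3096, 0.1928], E[r] = 3.8832, γ^t·E[r] = 1.988198, running G = 11.654758
t=4: π = [0.4995, 0.3117, 0.1888], E[r] = 3.8771, γ^t·E[r] = 1.588068, running G = 13.242827
t=5: π = [0.4999, 0.3123, 0.1878], E[r] = 3.8755, γ^t·E[r] = 1.269930, running G = 14.512757
t=6: π = [0.5000, 0.3124, 0.1876], E[r] = 3.8751, γ^t·E[r] = 1.015840, running G = 15.528597

G = 15.5286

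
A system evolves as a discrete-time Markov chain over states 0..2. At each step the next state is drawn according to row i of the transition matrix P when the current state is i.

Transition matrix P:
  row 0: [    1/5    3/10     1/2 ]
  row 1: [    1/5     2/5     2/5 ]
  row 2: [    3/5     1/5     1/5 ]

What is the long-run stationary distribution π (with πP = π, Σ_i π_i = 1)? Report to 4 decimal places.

Balance equations π_j = Σ_i π_i·P[i][j]:
  π_0 = 1/5·π_0 + 1/5·π_1 + 3/5·π_2
  π_1 = 3/10·π_0 + 2/5·π_1 + 1/5·π_2
  normalize: π_0 + π_1 + π_2 = 1
Solving the linear system gives exactly π = [10/29, 17/58, 21/58].

π = [0.3448, 0.2931, 0.3621]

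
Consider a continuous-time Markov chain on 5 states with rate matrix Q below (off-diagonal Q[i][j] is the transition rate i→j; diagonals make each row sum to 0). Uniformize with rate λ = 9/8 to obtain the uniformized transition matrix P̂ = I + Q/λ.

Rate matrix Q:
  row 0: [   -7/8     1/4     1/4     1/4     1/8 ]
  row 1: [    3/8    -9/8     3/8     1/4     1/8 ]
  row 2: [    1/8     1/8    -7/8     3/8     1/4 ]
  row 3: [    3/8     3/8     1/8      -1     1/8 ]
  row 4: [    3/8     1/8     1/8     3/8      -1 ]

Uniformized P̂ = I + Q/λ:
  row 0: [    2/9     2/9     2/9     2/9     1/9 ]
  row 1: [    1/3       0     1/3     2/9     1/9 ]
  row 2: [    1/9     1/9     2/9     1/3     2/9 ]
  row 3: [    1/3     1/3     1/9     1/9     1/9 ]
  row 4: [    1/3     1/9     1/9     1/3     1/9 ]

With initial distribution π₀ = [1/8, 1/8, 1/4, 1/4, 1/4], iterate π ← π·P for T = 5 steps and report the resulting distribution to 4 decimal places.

π = [0.2599, 0.1727, 0.2006, 0.2334, 0.1334]

t=0: π = [0.1250, 0.1250, 0.2500, 0.2500, 0.2500]
t=1: π = [0.2639, 0.1667, 0.1806, 0.2500, 0.1389]
t=2: π = [0.2639, 0.1775, 0.1975, 0.2299, 0.1312]
t=3: π = [0.2601, 0.1718, 0.2018, 0.2332, 0.1331]
t=4: π = [0.2596, 0.1727, 0.2006, 0.2335, 0.1335]
t=5: π = [0.2599, 0.1727, 0.2006, 0.2334, 0.1334]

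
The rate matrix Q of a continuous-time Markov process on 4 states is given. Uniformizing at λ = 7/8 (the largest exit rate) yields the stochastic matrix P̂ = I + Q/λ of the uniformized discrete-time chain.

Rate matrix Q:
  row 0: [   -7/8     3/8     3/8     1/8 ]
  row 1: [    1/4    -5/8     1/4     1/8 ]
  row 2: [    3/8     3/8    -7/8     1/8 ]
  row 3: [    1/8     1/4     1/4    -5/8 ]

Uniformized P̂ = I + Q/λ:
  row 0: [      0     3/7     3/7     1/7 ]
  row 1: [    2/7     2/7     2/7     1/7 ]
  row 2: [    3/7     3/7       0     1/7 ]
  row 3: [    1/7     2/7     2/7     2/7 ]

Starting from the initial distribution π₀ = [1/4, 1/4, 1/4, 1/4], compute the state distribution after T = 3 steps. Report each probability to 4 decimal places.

t=0: π = [0.2500, 0.2500, 0.2500, 0.2500]
t=1: π = [0.2143, 0.3571, 0.2500, 0.1786]
t=2: π = [0.2347, 0.3520, 0.2449, 0.1684]
t=3: π = [0.2296, 0.3542, 0.2493, 0.1669]

π = [0.2296, 0.3542, 0.2493, 0.1669]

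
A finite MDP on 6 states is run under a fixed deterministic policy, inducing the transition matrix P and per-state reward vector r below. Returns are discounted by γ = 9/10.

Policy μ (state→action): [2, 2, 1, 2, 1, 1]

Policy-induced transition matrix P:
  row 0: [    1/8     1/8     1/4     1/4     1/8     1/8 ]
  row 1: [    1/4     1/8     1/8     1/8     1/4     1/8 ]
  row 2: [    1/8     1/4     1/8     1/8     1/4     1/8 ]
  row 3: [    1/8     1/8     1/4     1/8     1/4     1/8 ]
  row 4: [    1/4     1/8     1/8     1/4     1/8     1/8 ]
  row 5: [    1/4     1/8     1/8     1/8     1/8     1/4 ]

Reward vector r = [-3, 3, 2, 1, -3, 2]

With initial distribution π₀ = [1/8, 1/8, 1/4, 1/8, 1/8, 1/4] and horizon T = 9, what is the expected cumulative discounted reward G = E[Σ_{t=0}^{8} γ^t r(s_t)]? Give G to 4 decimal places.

t=0: π = [0.1250, 0.1250, 0.2500, 0.1250, 0.1250, 0.2500], E[r] = 0.7500, γ^t·E[r] = 0.750000, running G = 0.750000
t=1: π = [0.1875, 0.1563, 0.1563, 0.1563, 0.1875, 0.1563], E[r] = 0.1250, γ^t·E[r] = 0.112500, running G = 0.862500
t=2: π = [0.1875, 0.1445, 0.1680, 0.1719, 0.1836, 0.1445], E[r] = 0.1172, γ^t·E[r] = 0.094922, running G = 0.957422
t=3: π = [0.1841, 0.1460, 0.1699, 0.1714, 0.1855, 0.1431], E[r] = 0.1265, γ^t·E[r] = 0.092193, running G = 1.049615
t=4: π = [0.1843, 0.1462, 0.1694, 0.1712, 0.1859, 0.1429], E[r] = 0.1238, γ^t·E[r] = 0.081252, running G = 1.130866
t=5: π = [0.1844, 0.1462, 0.1694, 0.1713, 0.1859, 0.1429], E[r] = 0.1237, γ^t·E[r] = 0.073045, running G = 1.203912
t=6: π = [0.1844, 0.1462, 0.1695, 0.1713, 0.1859, 0.1429], E[r] = 0.1238, γ^t·E[r] = 0.065779, running G = 1.269691
t=7: π = [0.1844, 0.1462, 0.1695, 0.1713, 0.1859, 0.1429], E[r] = 0.1238, γ^t·E[r] = 0.059198, running G = 1.328889
t=8: π = [0.1844, 0.1462, 0.1695, 0.1713, 0.1859, 0.1429], E[r] = 0.1238, γ^t·E[r] = 0.053277, running G = 1.382166

G = 1.3822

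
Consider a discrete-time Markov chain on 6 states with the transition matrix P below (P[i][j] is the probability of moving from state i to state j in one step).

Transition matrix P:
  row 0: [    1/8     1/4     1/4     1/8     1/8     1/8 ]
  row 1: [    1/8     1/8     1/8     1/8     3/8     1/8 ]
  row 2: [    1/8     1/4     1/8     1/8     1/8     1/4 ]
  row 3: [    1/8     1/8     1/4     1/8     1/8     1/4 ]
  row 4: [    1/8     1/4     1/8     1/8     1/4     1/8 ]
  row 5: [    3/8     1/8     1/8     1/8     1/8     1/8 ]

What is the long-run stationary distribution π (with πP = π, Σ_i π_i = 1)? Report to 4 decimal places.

Balance equations π_j = Σ_i π_i·P[i][j]:
  π_0 = 1/8·π_0 + 1/8·π_1 + 1/8·π_2 + 1/8·π_3 + 1/8·π_4 + 3/8·π_5
  π_1 = 1/4·π_0 + 1/8·π_1 + 1/4·π_2 + 1/8·π_3 + 1/4·π_4 + 1/8·π_5
  π_2 = 1/4·π_0 + 1/8·π_1 + 1/8·π_2 + 1/4·π_3 + 1/8·π_4 + 1/8·π_5
  π_3 = 1/8·π_0 + 1/8·π_1 + 1/8·π_2 + 1/8·π_3 + 1/8·π_4 + 1/8·π_5
  π_4 = 1/8·π_0 + 3/8·π_1 + 1/8·π_2 + 1/8·π_3 + 1/4·π_4 + 1/8·π_5
  normalize: π_0 + π_1 + π_2 + π_3 + π_4 + π_5 = 1
Solving the linear system gives exactly π = [337/2040, 3497/18360, 329/2040, 1/8, 1811/9180, 41/255].

π = [0.1652, 0.1905, 0.1613, 0.1250, 0.1973, 0.1608]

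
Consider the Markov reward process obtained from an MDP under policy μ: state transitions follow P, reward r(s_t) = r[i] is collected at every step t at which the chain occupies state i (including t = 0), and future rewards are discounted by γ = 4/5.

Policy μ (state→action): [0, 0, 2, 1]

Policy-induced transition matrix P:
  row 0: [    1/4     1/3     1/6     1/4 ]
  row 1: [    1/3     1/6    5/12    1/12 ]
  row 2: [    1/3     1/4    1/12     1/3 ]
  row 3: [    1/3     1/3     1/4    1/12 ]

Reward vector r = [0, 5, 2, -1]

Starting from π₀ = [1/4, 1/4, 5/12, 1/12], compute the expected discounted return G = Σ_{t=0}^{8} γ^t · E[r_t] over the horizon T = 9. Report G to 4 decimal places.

G = 7.2713

t=0: π = [0.2500, 0.2500, 0.4167, 0.0833], E[r] = 2.0000, γ^t·E[r] = 2.000000, running G = 2.000000
t=1: π = [0.3125, 0.2569, 0.2014, 0.2292], E[r] = 1.4583, γ^t·E[r] = 1.166667, running G = 3.166667
t=2: π = [0.3073, 0.2737, 0.2332, 0.1858], E[r] = 1.6493, γ^t·E[r] = 1.055556, running G = 4.222222
t=3: π = [0.3077, 0.2683, 0.2311, 0.1929], E[r] = 1.6108, γ^t·E[r] = 0.824741, running G = 5.046963
t=4: π = [0.3077, 0.2694, 0.2305, 0.1924], E[r] = 1.6155, γ^t·E[r] = 0.661699, running G = 5.708662
t=5: π = [0.3077, 0.2692, 0.2308, 0.1923], E[r] = 1.6155, γ^t·E[r] = 0.529382, running G = 6.238044
t=6: π = [0.3077, 0.2692, 0.2308, 0.1923], E[r] = 1.6153, γ^t·E[r] = 0.423448, running G = 6.661492
t=7: π = [0.3077, 0.2692, 0.2308, 0.1923], E[r] = 1.6154, γ^t·E[r] = 0.338773, running G = 7.000265
t=8: π = [0.3077, 0.2692, 0.2308, 0.1923], E[r] = 1.6154, γ^t·E[r] = 0.271016, running G = 7.271282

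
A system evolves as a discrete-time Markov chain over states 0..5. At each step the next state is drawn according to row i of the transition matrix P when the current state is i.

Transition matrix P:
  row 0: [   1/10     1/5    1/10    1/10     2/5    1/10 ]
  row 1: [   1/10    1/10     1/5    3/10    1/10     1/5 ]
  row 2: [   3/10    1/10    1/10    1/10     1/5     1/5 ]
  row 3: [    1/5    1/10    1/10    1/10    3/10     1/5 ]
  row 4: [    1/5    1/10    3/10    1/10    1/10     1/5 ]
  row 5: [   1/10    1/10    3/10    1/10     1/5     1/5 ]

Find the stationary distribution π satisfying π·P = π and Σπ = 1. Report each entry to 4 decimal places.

Balance equations π_j = Σ_i π_i·P[i][j]:
  π_0 = 1/10·π_0 + 1/10·π_1 + 3/10·π_2 + 1/5·π_3 + 1/5·π_4 + 1/10·π_5
  π_1 = 1/5·π_0 + 1/10·π_1 + 1/10·π_2 + 1/10·π_3 + 1/10·π_4 + 1/10·π_5
  π_2 = 1/10·π_0 + 1/5·π_1 + 1/10·π_2 + 1/10·π_3 + 3/10·π_4 + 3/10·π_5
  π_3 = 1/10·π_0 + 3/10·π_1 + 1/10·π_2 + 1/10·π_3 + 1/10·π_4 + 1/10·π_5
  π_4 = 2/5·π_0 + 1/10·π_1 + 1/5·π_2 + 3/10·π_3 + 1/10·π_4 + 1/5·π_5
  normalize: π_0 + π_1 + π_2 + π_3 + π_4 + π_5 = 1
Solving the linear system gives exactly π = [1153/6707, 786/6707, 12811/67070, 8279/67070, 14329/67070, 12261/67070].

π = [0.1719, 0.1172, 0.1910, 0.1234, 0.2136, 0.1828]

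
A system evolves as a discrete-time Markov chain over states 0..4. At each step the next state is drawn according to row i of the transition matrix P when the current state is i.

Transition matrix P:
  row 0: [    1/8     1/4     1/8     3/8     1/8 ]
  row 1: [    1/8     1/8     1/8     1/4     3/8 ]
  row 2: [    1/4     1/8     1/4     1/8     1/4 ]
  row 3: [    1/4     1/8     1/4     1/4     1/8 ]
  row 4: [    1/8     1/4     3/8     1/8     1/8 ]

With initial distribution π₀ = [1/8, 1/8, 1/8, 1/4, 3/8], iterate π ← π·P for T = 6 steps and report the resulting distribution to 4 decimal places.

π = [0.1812, 0.1722, 0.2304, 0.2192, 0.1969]

t=0: π = [0.1250, 0.1250, 0.1250, 0.2500, 0.3750]
t=1: π = [0.1719, 0.1875, 0.2656, 0.2031, 0.1719]
t=2: π = [0.1836, 0.1680, 0.2266, 0.2168, 0.2051]
t=3: π = [0.1804, 0.1736, 0.2317, 0.2190, 0.1953]
t=4: π = [0.1813, 0.1720, 0.2302, 0.2192, 0.1974]
t=5: π = [0.1812, 0.1723, 0.2305, 0.2192, 0.1968]
t=6: π = [0.1812, 0.1722, 0.2304, 0.2192, 0.1969]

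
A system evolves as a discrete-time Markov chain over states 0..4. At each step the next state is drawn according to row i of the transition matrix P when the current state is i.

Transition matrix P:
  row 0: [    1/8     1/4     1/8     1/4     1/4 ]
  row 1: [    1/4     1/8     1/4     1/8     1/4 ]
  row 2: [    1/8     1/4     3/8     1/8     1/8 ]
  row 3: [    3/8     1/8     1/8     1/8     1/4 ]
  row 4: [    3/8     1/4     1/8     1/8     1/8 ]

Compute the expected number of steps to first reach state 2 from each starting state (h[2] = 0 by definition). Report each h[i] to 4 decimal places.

First-step conditioning: h[2] = 0; for i ≠ 2, h[i] = 1 + Σ_k P[i][k]·h[k].
  h[0] = 1 + 1/8·h[0] + 1/4·h[1] + 1/4·h[3] + 1/4·h[4]
  h[1] = 1 + 1/4·h[0] + 1/8·h[1] + 1/8·h[3] + 1/4·h[4]
  h[3] = 1 + 3/8·h[0] + 1/8·h[1] + 1/8·h[3] + 1/4·h[4]
  h[4] = 1 + 3/8·h[0] + 1/4·h[1] + 1/8·h[3] + 1/8·h[4]
Solving the 4×4 linear system over states ≠ 2 gives exactly h = [2880/433, 2556/433, 0, 2916/433, 2876/433] (h[2] = 0 is the target).

h = [6.6513, 5.9030, 0.0000, 6.7344, 6.6420]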